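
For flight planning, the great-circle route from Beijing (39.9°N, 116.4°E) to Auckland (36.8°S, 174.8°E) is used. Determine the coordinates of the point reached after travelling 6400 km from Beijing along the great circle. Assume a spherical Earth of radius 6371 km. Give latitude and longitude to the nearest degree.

≈ (7°S, 152°E)

Convert each endpoint to a unit vector on the sphere (x = cos φ cos λ, y = cos φ sin λ, z = sin φ).
The central angle between the endpoints is δ = arccos(p₁·p₂) ≈ 1.633 rad (93.6°). The total great-circle distance is δ·R ≈ 1.633 × 6371 ≈ 10405 km, so the target fraction is f = 6400/10405 ≈ 0.615.
Interpolate at f ≈ 0.615 with slerp weights a = sin((1−f)δ)/sin δ ≈ 0.589, b = sin(fδ)/sin δ ≈ 0.846.
p = a·p₁ + b·p₂ ≈ (-0.875, 0.466, -0.129); φ = arcsin(p_z) ≈ -7.39°, λ = atan2(p_y, p_x) ≈ 151.96°.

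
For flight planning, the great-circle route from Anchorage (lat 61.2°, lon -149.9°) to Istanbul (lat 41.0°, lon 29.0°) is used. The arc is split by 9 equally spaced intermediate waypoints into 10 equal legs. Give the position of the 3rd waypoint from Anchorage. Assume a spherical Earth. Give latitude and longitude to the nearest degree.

The haversine formula gives a central angle δ ≈ 1.358 rad (77.8°) between the endpoints.
Interpolate at f = 3/10 with slerp weights a = sin((1−f)δ)/sin δ ≈ 0.832, b = sin(fδ)/sin δ ≈ 0.405.
p = a·p₁ + b·p₂ ≈ (-0.079, -0.053, 0.995); φ = arcsin(p_z) ≈ 84.53°, λ = atan2(p_y, p_x) ≈ -146.37°.

≈ lat 85°, lon -146°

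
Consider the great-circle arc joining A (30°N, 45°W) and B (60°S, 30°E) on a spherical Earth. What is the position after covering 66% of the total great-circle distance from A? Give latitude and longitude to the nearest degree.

The haversine formula gives a central angle δ ≈ 1.898 rad (108.7°) between the endpoints.
Interpolate at f = 0.66 with slerp weights a = sin((1−f)δ)/sin δ ≈ 0.635, b = sin(fδ)/sin δ ≈ 1.003.
p = a·p₁ + b·p₂ ≈ (0.823, -0.138, -0.551); φ = arcsin(p_z) ≈ -33.43°, λ = atan2(p_y, p_x) ≈ -9.53°.

≈ (33°S, 10°W)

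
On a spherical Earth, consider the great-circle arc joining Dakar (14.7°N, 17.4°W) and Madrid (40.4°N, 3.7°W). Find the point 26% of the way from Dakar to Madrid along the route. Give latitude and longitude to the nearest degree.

Write both endpoints as unit vectors p₁, p₂ with components (cos φ cos λ, cos φ sin λ, sin φ).
The central angle between the endpoints is δ = arccos(p₁·p₂) ≈ 0.495 rad (28.3°).
Interpolate at f = 0.26 with slerp weights a = sin((1−f)δ)/sin δ ≈ 0.754, b = sin(fδ)/sin δ ≈ 0.270.
p = a·p₁ + b·p₂ ≈ (0.901, -0.231, 0.366); φ = arcsin(p_z) ≈ 21.50°, λ = atan2(p_y, p_x) ≈ -14.40°.

≈ 21°N, 14°W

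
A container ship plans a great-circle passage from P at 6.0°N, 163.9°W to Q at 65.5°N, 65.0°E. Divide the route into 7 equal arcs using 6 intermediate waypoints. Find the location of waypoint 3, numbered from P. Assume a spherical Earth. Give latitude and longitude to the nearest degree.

≈ 46°N, 178°E

Convert each endpoint to a unit vector on the sphere (x = cos φ cos λ, y = cos φ sin λ, z = sin φ).
The central angle between the endpoints is δ = arccos(p₁·p₂) ≈ 1.748 rad (100.1°).
Interpolate at f = 3/7 with slerp weights a = sin((1−f)δ)/sin δ ≈ 0.854, b = sin(fδ)/sin δ ≈ 0.692.
p = a·p₁ + b·p₂ ≈ (-0.695, 0.024, 0.719); φ = arcsin(p_z) ≈ 45.95°, λ = atan2(p_y, p_x) ≈ 177.99°.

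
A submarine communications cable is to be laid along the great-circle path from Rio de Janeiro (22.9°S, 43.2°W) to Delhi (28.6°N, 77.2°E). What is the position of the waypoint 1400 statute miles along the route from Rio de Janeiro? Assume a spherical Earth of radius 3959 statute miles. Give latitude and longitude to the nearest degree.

≈ 15°S, 23°W

Write both endpoints as unit vectors p₁, p₂ with components (cos φ cos λ, cos φ sin λ, sin φ).
The central angle between the endpoints is δ = arccos(p₁·p₂) ≈ 2.209 rad (126.6°). The total great-circle distance is δ·R ≈ 2.209 × 3959 ≈ 8744 mi, so the target fraction is f = 1400/8744 ≈ 0.160.
Interpolate at f ≈ 0.160 with slerp weights a = sin((1−f)δ)/sin δ ≈ 1.195, b = sin(fδ)/sin δ ≈ 0.431.
p = a·p₁ + b·p₂ ≈ (0.886, -0.384, -0.259); φ = arcsin(p_z) ≈ -14.99°, λ = atan2(p_y, p_x) ≈ -23.45°.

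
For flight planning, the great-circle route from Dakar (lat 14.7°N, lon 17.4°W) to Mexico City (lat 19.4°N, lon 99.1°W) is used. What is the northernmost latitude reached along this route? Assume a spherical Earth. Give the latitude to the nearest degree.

The great circle lies in the plane with unit normal n̂ = (p₁ × p₂)/|p₁ × p₂|.
Here n̂_z ≈ -0.925; the vertex latitude is φ_max = arccos|n̂_z| ≈ 22.4°.
Check via Clairaut: cos φ_max = |cos φ₁| · sin C = cos(14.7°)·sin(72.9°) ≈ 0.925, again giving ≈ 22.4°.

≈ 22°N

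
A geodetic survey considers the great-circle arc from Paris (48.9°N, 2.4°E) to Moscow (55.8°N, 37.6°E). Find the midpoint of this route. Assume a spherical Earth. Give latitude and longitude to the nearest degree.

The haversine formula gives a central angle δ ≈ 0.389 rad (22.3°) between the endpoints.
Interpolate at f = 1/2 with slerp weights a = sin((1−f)δ)/sin δ ≈ 0.510, b = sin(fδ)/sin δ ≈ 0.510.
p = a·p₁ + b·p₂ ≈ (0.562, 0.189, 0.806); φ = arcsin(p_z) ≈ 53.66°, λ = atan2(p_y, p_x) ≈ 18.58°.

≈ 54°N, 19°E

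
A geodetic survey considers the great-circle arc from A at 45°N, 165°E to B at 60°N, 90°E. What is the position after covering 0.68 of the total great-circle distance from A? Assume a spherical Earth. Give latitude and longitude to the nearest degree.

≈ 61°N, 120°E

From cos δ = sin φ₁ sin φ₂ + cos φ₁ cos φ₂ cos Δλ, the central angle is δ ≈ 0.790 rad (45.3°).
Interpolate at f = 0.68 with slerp weights a = sin((1−f)δ)/sin δ ≈ 0.352, b = sin(fδ)/sin δ ≈ 0.720.
p = a·p₁ + b·p₂ ≈ (-0.240, 0.425, 0.873); φ = arcsin(p_z) ≈ 60.79°, λ = atan2(p_y, p_x) ≈ 119.52°.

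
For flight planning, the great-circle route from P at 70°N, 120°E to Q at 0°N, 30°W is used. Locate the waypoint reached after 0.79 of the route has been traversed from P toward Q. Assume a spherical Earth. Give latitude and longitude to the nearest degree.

≈ 22°N, 26°W

From cos δ = sin φ₁ sin φ₂ + cos φ₁ cos φ₂ cos Δλ, the central angle is δ ≈ 1.872 rad (107.2°).
Interpolate at f = 0.79 with slerp weights a = sin((1−f)δ)/sin δ ≈ 0.401, b = sin(fδ)/sin δ ≈ 1.043.
p = a·p₁ + b·p₂ ≈ (0.834, -0.402, 0.377); φ = arcsin(p_z) ≈ 22.13°, λ = atan2(p_y, p_x) ≈ -25.75°.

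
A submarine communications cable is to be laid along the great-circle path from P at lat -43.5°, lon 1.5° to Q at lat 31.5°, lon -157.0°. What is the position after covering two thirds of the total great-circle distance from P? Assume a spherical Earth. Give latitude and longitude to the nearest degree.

Convert each endpoint to a unit vector on the sphere (x = cos φ cos λ, y = cos φ sin λ, z = sin φ).
The central angle between the endpoints is δ = arccos(p₁·p₂) ≈ 2.779 rad (159.2°).
Interpolate at f = 2/3 with slerp weights a = sin((1−f)δ)/sin δ ≈ 2.256, b = sin(fδ)/sin δ ≈ 2.710.
p = a·p₁ + b·p₂ ≈ (-0.491, -0.860, -0.137); φ = arcsin(p_z) ≈ -7.87°, λ = atan2(p_y, p_x) ≈ -119.73°.

≈ lat -8°, lon -120°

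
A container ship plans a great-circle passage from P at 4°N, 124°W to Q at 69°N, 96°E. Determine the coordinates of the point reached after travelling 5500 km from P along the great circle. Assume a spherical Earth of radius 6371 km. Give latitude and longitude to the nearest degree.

≈ 51°N, 141°W

The haversine formula gives a central angle δ ≈ 1.781 rad (102.0°) between the endpoints. The total great-circle distance is δ·R ≈ 1.781 × 6371 ≈ 11347 km, so the target fraction is f = 5500/11347 ≈ 0.485.
Interpolate at f ≈ 0.485 with slerp weights a = sin((1−f)δ)/sin δ ≈ 0.812, b = sin(fδ)/sin δ ≈ 0.777.
p = a·p₁ + b·p₂ ≈ (-0.482, -0.395, 0.782); φ = arcsin(p_z) ≈ 51.46°, λ = atan2(p_y, p_x) ≈ -140.70°.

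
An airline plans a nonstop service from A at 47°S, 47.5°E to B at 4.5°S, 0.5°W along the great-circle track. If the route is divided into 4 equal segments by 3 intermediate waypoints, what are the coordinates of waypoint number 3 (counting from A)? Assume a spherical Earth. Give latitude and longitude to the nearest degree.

≈ 16°S, 9°E

Write both endpoints as unit vectors p₁, p₂ with components (cos φ cos λ, cos φ sin λ, sin φ).
The central angle between the endpoints is δ = arccos(p₁·p₂) ≈ 1.033 rad (59.2°).
Interpolate at f = 3/4 with slerp weights a = sin((1−f)δ)/sin δ ≈ 0.297, b = sin(fδ)/sin δ ≈ 0.815.
p = a·p₁ + b·p₂ ≈ (0.949, 0.142, -0.281); φ = arcsin(p_z) ≈ -16.34°, λ = atan2(p_y, p_x) ≈ 8.54°.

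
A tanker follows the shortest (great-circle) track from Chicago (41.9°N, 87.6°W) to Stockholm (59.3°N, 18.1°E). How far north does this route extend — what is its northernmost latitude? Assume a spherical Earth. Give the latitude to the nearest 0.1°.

≈ 65.5°N

The great circle lies in the plane with unit normal n̂ = (p₁ × p₂)/|p₁ × p₂|.
Here n̂_z ≈ +0.415; the vertex latitude is φ_max = arccos|n̂_z| ≈ 65.5°.
Check via Clairaut: cos φ_max = |cos φ₁| · sin C = cos(41.9°)·sin(33.9°) ≈ 0.415, again giving ≈ 65.5°.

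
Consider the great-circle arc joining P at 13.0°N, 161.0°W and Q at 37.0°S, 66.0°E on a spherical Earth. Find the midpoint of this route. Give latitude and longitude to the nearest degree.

≈ 27°S, 145°E

The haversine formula gives a central angle δ ≈ 2.300 rad (131.8°) between the endpoints.
Interpolate at f = 1/2 with slerp weights a = sin((1−f)δ)/sin δ ≈ 1.224, b = sin(fδ)/sin δ ≈ 1.224.
p = a·p₁ + b·p₂ ≈ (-0.730, 0.505, -0.461); φ = arcsin(p_z) ≈ -27.46°, λ = atan2(p_y, p_x) ≈ 145.34°.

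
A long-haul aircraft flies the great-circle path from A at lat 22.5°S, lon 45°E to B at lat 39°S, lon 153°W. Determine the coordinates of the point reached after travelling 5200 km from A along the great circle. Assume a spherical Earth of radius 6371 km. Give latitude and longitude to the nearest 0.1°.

Convert each endpoint to a unit vector on the sphere (x = cos φ cos λ, y = cos φ sin λ, z = sin φ).
The central angle between the endpoints is δ = arccos(p₁·p₂) ≈ 2.029 rad (116.2°). The total great-circle distance is δ·R ≈ 2.029 × 6371 ≈ 12924 km, so the target fraction is f = 5200/12924 ≈ 0.402.
Interpolate at f ≈ 0.402 with slerp weights a = sin((1−f)δ)/sin δ ≈ 1.044, b = sin(fδ)/sin δ ≈ 0.812.
p = a·p₁ + b·p₂ ≈ (0.120, 0.395, -0.911); φ = arcsin(p_z) ≈ -65.60°, λ = atan2(p_y, p_x) ≈ 73.17°.

≈ lat 65.6°S, lon 73.2°E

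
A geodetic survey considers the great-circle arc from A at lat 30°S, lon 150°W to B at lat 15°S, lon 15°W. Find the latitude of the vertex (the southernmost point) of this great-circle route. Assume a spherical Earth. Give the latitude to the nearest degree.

≈ 48°S

The great circle lies in the plane with unit normal n̂ = (p₁ × p₂)/|p₁ × p₂|.
Here n̂_z ≈ +0.667; the vertex latitude is φ_max = arccos|n̂_z| ≈ 48.2°.
Check via Clairaut: cos φ_max = |cos φ₁| · sin C = cos(30.0°)·sin(129.6°) ≈ 0.667, again giving ≈ 48.2°.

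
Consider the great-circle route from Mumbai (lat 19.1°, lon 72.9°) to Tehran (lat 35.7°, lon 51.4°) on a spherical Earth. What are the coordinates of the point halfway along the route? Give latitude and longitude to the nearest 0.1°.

≈ lat 27.8°, lon 63.0°

The haversine formula gives a central angle δ ≈ 0.440 rad (25.2°) between the endpoints.
Interpolate at f = 1/2 with slerp weights a = sin((1−f)δ)/sin δ ≈ 0.512, b = sin(fδ)/sin δ ≈ 0.512.
p = a·p₁ + b·p₂ ≈ (0.402, 0.788, 0.467); φ = arcsin(p_z) ≈ 27.81°, λ = atan2(p_y, p_x) ≈ 62.97°.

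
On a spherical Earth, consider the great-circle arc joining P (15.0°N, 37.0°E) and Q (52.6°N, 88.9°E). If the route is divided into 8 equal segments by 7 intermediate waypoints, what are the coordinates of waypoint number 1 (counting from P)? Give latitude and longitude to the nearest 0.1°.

The haversine formula gives a central angle δ ≈ 0.967 rad (55.4°) between the endpoints.
Interpolate at f = 1/8 with slerp weights a = sin((1−f)δ)/sin δ ≈ 0.910, b = sin(fδ)/sin δ ≈ 0.146.
p = a·p₁ + b·p₂ ≈ (0.703, 0.618, 0.352); φ = arcsin(p_z) ≈ 20.60°, λ = atan2(p_y, p_x) ≈ 41.29°.

≈ (20.6°N, 41.3°E)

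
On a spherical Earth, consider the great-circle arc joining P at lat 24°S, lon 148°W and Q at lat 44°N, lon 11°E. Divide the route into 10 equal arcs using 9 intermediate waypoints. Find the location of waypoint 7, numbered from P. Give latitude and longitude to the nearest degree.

The haversine formula gives a central angle δ ≈ 2.682 rad (153.6°) between the endpoints.
Interpolate at f = 7/10 with slerp weights a = sin((1−f)δ)/sin δ ≈ 1.623, b = sin(fδ)/sin δ ≈ 2.148.
p = a·p₁ + b·p₂ ≈ (0.259, -0.491, 0.832); φ = arcsin(p_z) ≈ 56.28°, λ = atan2(p_y, p_x) ≈ -62.16°.

≈ lat 56°N, lon 62°W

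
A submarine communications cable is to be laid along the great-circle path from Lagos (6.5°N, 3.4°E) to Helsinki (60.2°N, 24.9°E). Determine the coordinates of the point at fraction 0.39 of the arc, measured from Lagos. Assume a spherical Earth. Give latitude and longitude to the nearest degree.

≈ 28°N, 9°E

Write both endpoints as unit vectors p₁, p₂ with components (cos φ cos λ, cos φ sin λ, sin φ).
The central angle between the endpoints is δ = arccos(p₁·p₂) ≈ 0.979 rad (56.1°).
Interpolate at f = 0.39 with slerp weights a = sin((1−f)δ)/sin δ ≈ 0.678, b = sin(fδ)/sin δ ≈ 0.449.
p = a·p₁ + b·p₂ ≈ (0.874, 0.134, 0.466); φ = arcsin(p_z) ≈ 27.80°, λ = atan2(p_y, p_x) ≈ 8.70°.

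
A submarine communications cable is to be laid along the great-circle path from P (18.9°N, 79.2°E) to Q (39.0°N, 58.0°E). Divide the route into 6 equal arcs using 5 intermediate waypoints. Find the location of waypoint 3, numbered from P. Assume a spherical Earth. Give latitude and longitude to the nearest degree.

The haversine formula gives a central angle δ ≈ 0.475 rad (27.2°) between the endpoints.
Interpolate at f = 3/6 with slerp weights a = sin((1−f)δ)/sin δ ≈ 0.514, b = sin(fδ)/sin δ ≈ 0.514.
p = a·p₁ + b·p₂ ≈ (0.303, 0.817, 0.490); φ = arcsin(p_z) ≈ 29.37°, λ = atan2(p_y, p_x) ≈ 69.65°.

≈ (29°N, 70°E)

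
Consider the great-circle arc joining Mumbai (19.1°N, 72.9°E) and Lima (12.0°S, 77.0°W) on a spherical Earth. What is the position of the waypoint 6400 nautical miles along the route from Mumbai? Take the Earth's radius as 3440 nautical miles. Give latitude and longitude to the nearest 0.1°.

Write both endpoints as unit vectors p₁, p₂ with components (cos φ cos λ, cos φ sin λ, sin φ).
The central angle between the endpoints is δ = arccos(p₁·p₂) ≈ 2.621 rad (150.2°). The total great-circle distance is δ·R ≈ 2.621 × 3440 ≈ 9017 nmi, so the target fraction is f = 6400/9017 ≈ 0.710.
Interpolate at f ≈ 0.710 with slerp weights a = sin((1−f)δ)/sin δ ≈ 1.387, b = sin(fδ)/sin δ ≈ 1.928.
p = a·p₁ + b·p₂ ≈ (0.810, -0.585, 0.053); φ = arcsin(p_z) ≈ 3.04°, λ = atan2(p_y, p_x) ≈ -35.83°.

≈ 3.0°N, 35.8°W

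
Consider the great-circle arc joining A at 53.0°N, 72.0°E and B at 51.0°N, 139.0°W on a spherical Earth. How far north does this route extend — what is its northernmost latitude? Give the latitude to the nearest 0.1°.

The great circle lies in the plane with unit normal n̂ = (p₁ × p₂)/|p₁ × p₂|.
Here n̂_z ≈ +0.204; the vertex latitude is φ_max = arccos|n̂_z| ≈ 78.2°.
Check via Clairaut: cos φ_max = |cos φ₁| · sin C = cos(53.0°)·sin(19.8°) ≈ 0.204, again giving ≈ 78.2°.

≈ 78.2°N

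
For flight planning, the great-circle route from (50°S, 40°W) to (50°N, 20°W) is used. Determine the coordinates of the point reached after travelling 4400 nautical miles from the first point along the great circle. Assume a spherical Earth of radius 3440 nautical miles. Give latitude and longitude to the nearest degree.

≈ (22°N, 27°W)

Convert each endpoint to a unit vector on the sphere (x = cos φ cos λ, y = cos φ sin λ, z = sin φ).
The central angle between the endpoints is δ = arccos(p₁·p₂) ≈ 1.771 rad (101.5°). The total great-circle distance is δ·R ≈ 1.771 × 3440 ≈ 6091 nmi, so the target fraction is f = 4400/6091 ≈ 0.722.
Interpolate at f ≈ 0.722 with slerp weights a = sin((1−f)δ)/sin δ ≈ 0.482, b = sin(fδ)/sin δ ≈ 0.977.
p = a·p₁ + b·p₂ ≈ (0.827, -0.414, 0.380); φ = arcsin(p_z) ≈ 22.31°, λ = atan2(p_y, p_x) ≈ -26.57°.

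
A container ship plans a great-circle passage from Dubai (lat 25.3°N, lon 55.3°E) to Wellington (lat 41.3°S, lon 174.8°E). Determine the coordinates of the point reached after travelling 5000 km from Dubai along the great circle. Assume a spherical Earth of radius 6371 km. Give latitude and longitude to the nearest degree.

Convert each endpoint to a unit vector on the sphere (x = cos φ cos λ, y = cos φ sin λ, z = sin φ).
The central angle between the endpoints is δ = arccos(p₁·p₂) ≈ 2.235 rad (128.1°). The total great-circle distance is δ·R ≈ 2.235 × 6371 ≈ 14240 km, so the target fraction is f = 5000/14240 ≈ 0.351.
Interpolate at f ≈ 0.351 with slerp weights a = sin((1−f)δ)/sin δ ≈ 1.261, b = sin(fδ)/sin δ ≈ 0.898.
p = a·p₁ + b·p₂ ≈ (-0.023, 0.998, -0.054); φ = arcsin(p_z) ≈ -3.07°, λ = atan2(p_y, p_x) ≈ 91.30°.

≈ lat 3°S, lon 91°E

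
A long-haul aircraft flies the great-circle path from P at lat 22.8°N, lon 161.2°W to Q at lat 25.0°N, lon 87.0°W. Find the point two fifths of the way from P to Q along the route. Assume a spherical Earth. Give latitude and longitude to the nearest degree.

≈ lat 29°N, lon 132°W

The haversine formula gives a central angle δ ≈ 1.169 rad (67.0°) between the endpoints.
Interpolate at f = 2/5 with slerp weights a = sin((1−f)δ)/sin δ ≈ 0.701, b = sin(fδ)/sin δ ≈ 0.490.
p = a·p₁ + b·p₂ ≈ (-0.589, -0.652, 0.479); φ = arcsin(p_z) ≈ 28.60°, λ = atan2(p_y, p_x) ≈ -132.10°.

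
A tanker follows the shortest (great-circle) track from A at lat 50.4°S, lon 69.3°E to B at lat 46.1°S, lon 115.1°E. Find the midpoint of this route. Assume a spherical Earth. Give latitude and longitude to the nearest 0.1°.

≈ lat 50.6°S, lon 93.2°E

Write both endpoints as unit vectors p₁, p₂ with components (cos φ cos λ, cos φ sin λ, sin φ).
The central angle between the endpoints is δ = arccos(p₁·p₂) ≈ 0.529 rad (30.3°).
Interpolate at f = 1/2 with slerp weights a = sin((1−f)δ)/sin δ ≈ 0.518, b = sin(fδ)/sin δ ≈ 0.518.
p = a·p₁ + b·p₂ ≈ (-0.036, 0.634, -0.772); φ = arcsin(p_z) ≈ -50.57°, λ = atan2(p_y, p_x) ≈ 93.22°.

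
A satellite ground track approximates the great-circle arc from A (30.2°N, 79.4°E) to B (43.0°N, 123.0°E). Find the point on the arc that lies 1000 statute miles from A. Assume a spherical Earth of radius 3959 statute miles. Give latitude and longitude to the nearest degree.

Write both endpoints as unit vectors p₁, p₂ with components (cos φ cos λ, cos φ sin λ, sin φ).
The central angle between the endpoints is δ = arccos(p₁·p₂) ≈ 0.642 rad (36.8°). The total great-circle distance is δ·R ≈ 0.642 × 3959 ≈ 2542 mi, so the target fraction is f = 1000/2542 ≈ 0.393.
Interpolate at f ≈ 0.393 with slerp weights a = sin((1−f)δ)/sin δ ≈ 0.634, b = sin(fδ)/sin δ ≈ 0.417.
p = a·p₁ + b·p₂ ≈ (-0.065, 0.795, 0.604); φ = arcsin(p_z) ≈ 37.12°, λ = atan2(p_y, p_x) ≈ 94.70°.

≈ (37°N, 95°E)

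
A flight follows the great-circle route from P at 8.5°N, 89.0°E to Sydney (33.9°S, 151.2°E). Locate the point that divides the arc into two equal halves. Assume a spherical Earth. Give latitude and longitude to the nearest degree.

≈ 15°S, 117°E

From cos δ = sin φ₁ sin φ₂ + cos φ₁ cos φ₂ cos Δλ, the central angle is δ ≈ 1.266 rad (72.5°).
Interpolate at f = 1/2 with slerp weights a = sin((1−f)δ)/sin δ ≈ 0.620, b = sin(fδ)/sin δ ≈ 0.620.
p = a·p₁ + b·p₂ ≈ (-0.440, 0.861, -0.254); φ = arcsin(p_z) ≈ -14.73°, λ = atan2(p_y, p_x) ≈ 117.08°.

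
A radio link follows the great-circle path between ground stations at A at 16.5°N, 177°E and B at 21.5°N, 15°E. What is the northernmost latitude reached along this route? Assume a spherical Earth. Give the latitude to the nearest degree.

≈ 66°N

The great circle lies in the plane with unit normal n̂ = (p₁ × p₂)/|p₁ × p₂|.
Here n̂_z ≈ -0.413; the vertex latitude is φ_max = arccos|n̂_z| ≈ 65.6°.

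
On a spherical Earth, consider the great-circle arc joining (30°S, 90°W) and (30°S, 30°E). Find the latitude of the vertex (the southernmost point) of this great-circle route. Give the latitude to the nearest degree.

The great circle lies in the plane with unit normal n̂ = (p₁ × p₂)/|p₁ × p₂|.
Here n̂_z ≈ +0.655; the vertex latitude is φ_max = arccos|n̂_z| ≈ 49.1°.

≈ 49°S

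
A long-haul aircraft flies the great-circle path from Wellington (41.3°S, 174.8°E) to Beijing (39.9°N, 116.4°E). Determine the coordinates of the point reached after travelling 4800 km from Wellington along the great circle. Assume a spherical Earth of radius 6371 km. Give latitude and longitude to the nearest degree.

≈ 5°S, 148°E

Write both endpoints as unit vectors p₁, p₂ with components (cos φ cos λ, cos φ sin λ, sin φ).
The central angle between the endpoints is δ = arccos(p₁·p₂) ≈ 1.692 rad (97.0°). The total great-circle distance is δ·R ≈ 1.692 × 6371 ≈ 10783 km, so the target fraction is f = 4800/10783 ≈ 0.445.
Interpolate at f ≈ 0.445 with slerp weights a = sin((1−f)δ)/sin δ ≈ 0.813, b = sin(fδ)/sin δ ≈ 0.689.
p = a·p₁ + b·p₂ ≈ (-0.843, 0.529, -0.094); φ = arcsin(p_z) ≈ -5.42°, λ = atan2(p_y, p_x) ≈ 147.90°.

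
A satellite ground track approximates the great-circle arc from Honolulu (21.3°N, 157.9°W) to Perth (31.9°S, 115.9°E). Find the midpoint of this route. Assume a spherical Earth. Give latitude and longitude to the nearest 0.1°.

Write both endpoints as unit vectors p₁, p₂ with components (cos φ cos λ, cos φ sin λ, sin φ).
The central angle between the endpoints is δ = arccos(p₁·p₂) ≈ 1.711 rad (98.0°).
Interpolate at f = 1/2 with slerp weights a = sin((1−f)δ)/sin δ ≈ 0.762, b = sin(fδ)/sin δ ≈ 0.762.
p = a·p₁ + b·p₂ ≈ (-0.941, 0.315, -0.126); φ = arcsin(p_z) ≈ -7.23°, λ = atan2(p_y, p_x) ≈ 161.49°.

≈ 7.2°S, 161.5°E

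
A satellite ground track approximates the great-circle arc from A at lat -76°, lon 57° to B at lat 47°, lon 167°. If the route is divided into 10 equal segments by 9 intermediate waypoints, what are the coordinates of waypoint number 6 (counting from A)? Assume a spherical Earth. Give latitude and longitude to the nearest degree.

≈ lat -7°, lon 150°

Convert each endpoint to a unit vector on the sphere (x = cos φ cos λ, y = cos φ sin λ, z = sin φ).
The central angle between the endpoints is δ = arccos(p₁·p₂) ≈ 2.443 rad (140.0°).
Interpolate at f = 6/10 with slerp weights a = sin((1−f)δ)/sin δ ≈ 1.290, b = sin(fδ)/sin δ ≈ 1.547.
p = a·p₁ + b·p₂ ≈ (-0.858, 0.499, -0.120); φ = arcsin(p_z) ≈ -6.89°, λ = atan2(p_y, p_x) ≈ 149.82°.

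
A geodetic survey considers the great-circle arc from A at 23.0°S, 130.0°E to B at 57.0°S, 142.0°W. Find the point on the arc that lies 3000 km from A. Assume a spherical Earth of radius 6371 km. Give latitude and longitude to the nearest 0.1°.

≈ 43.5°S, 151.3°E

From cos δ = sin φ₁ sin φ₂ + cos φ₁ cos φ₂ cos Δλ, the central angle is δ ≈ 1.218 rad (69.8°). The total great-circle distance is δ·R ≈ 1.218 × 6371 ≈ 7762 km, so the target fraction is f = 3000/7762 ≈ 0.386.
Interpolate at f ≈ 0.386 with slerp weights a = sin((1−f)δ)/sin δ ≈ 0.724, b = sin(fδ)/sin δ ≈ 0.483.
p = a·p₁ + b·p₂ ≈ (-0.636, 0.349, -0.688); φ = arcsin(p_z) ≈ -43.50°, λ = atan2(p_y, p_x) ≈ 151.27°.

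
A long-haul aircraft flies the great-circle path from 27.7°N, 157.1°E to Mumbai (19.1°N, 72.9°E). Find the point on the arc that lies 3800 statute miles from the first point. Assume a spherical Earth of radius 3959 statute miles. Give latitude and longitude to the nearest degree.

The haversine formula gives a central angle δ ≈ 1.332 rad (76.3°) between the endpoints. The total great-circle distance is δ·R ≈ 1.332 × 3959 ≈ 5273 mi, so the target fraction is f = 3800/5273 ≈ 0.721.
Interpolate at f ≈ 0.721 with slerp weights a = sin((1−f)δ)/sin δ ≈ 0.374, b = sin(fδ)/sin δ ≈ 0.843.
p = a·p₁ + b·p₂ ≈ (-0.071, 0.890, 0.450); φ = arcsin(p_z) ≈ 26.73°, λ = atan2(p_y, p_x) ≈ 94.55°.

≈ 27°N, 95°E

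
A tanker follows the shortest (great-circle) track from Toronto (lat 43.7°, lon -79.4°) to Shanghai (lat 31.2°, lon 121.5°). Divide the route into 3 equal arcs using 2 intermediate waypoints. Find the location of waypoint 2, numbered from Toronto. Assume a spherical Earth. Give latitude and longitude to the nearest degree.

≈ lat 63°, lon 141°

Write both endpoints as unit vectors p₁, p₂ with components (cos φ cos λ, cos φ sin λ, sin φ).
The central angle between the endpoints is δ = arccos(p₁·p₂) ≈ 1.792 rad (102.7°).
Interpolate at f = 2/3 with slerp weights a = sin((1−f)δ)/sin δ ≈ 0.577, b = sin(fδ)/sin δ ≈ 0.954.
p = a·p₁ + b·p₂ ≈ (-0.349, 0.286, 0.892); φ = arcsin(p_z) ≈ 63.17°, λ = atan2(p_y, p_x) ≈ 140.74°.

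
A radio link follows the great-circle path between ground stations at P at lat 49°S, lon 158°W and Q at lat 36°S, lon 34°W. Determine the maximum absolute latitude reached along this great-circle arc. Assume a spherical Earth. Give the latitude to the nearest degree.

The great circle lies in the plane with unit normal n̂ = (p₁ × p₂)/|p₁ × p₂|.
Here n̂_z ≈ +0.445; the vertex latitude is φ_max = arccos|n̂_z| ≈ 63.6°.

≈ 64°S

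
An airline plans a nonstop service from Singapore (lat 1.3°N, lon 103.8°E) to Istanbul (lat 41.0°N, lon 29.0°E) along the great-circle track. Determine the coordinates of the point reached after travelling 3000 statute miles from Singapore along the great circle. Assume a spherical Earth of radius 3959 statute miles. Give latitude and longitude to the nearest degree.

Write both endpoints as unit vectors p₁, p₂ with components (cos φ cos λ, cos φ sin λ, sin φ).
The central angle between the endpoints is δ = arccos(p₁·p₂) ≈ 1.356 rad (77.7°). The total great-circle distance is δ·R ≈ 1.356 × 3959 ≈ 5370 mi, so the target fraction is f = 3000/5370 ≈ 0.559.
Interpolate at f ≈ 0.559 with slerp weights a = sin((1−f)δ)/sin δ ≈ 0.577, b = sin(fδ)/sin δ ≈ 0.703.
p = a·p₁ + b·p₂ ≈ (0.327, 0.817, 0.475); φ = arcsin(p_z) ≈ 28.33°, λ = atan2(p_y, p_x) ≈ 68.21°.

≈ lat 28°N, lon 68°E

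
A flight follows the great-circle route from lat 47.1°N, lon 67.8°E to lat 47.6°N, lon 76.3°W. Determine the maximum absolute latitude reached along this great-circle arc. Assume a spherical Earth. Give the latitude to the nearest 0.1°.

The great circle lies in the plane with unit normal n̂ = (p₁ × p₂)/|p₁ × p₂|.
Here n̂_z ≈ -0.273; the vertex latitude is φ_max = arccos|n̂_z| ≈ 74.2°.
Check via Clairaut: cos φ_max = |cos φ₁| · sin C = cos(47.1°)·sin(23.7°) ≈ 0.273, again giving ≈ 74.2°.

≈ 74.2°N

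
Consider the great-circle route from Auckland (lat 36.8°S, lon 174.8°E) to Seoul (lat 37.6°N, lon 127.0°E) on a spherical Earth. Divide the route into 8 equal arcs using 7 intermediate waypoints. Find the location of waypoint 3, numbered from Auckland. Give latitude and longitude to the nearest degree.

Write both endpoints as unit vectors p₁, p₂ with components (cos φ cos λ, cos φ sin λ, sin φ).
The central angle between the endpoints is δ = arccos(p₁·p₂) ≈ 1.510 rad (86.5°).
Interpolate at f = 3/8 with slerp weights a = sin((1−f)δ)/sin δ ≈ 0.811, b = sin(fδ)/sin δ ≈ 0.537.
p = a·p₁ + b·p₂ ≈ (-0.903, 0.399, -0.158); φ = arcsin(p_z) ≈ -9.09°, λ = atan2(p_y, p_x) ≈ 156.17°.

≈ lat 9°S, lon 156°E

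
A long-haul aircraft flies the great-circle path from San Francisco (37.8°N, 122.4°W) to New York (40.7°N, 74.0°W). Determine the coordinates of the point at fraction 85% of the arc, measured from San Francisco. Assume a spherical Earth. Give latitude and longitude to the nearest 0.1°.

≈ 41.6°N, 81.3°W

Write both endpoints as unit vectors p₁, p₂ with components (cos φ cos λ, cos φ sin λ, sin φ).
The central angle between the endpoints is δ = arccos(p₁·p₂) ≈ 0.648 rad (37.1°).
Interpolate at f = 0.85 with slerp weights a = sin((1−f)δ)/sin δ ≈ 0.161, b = sin(fδ)/sin δ ≈ 0.867.
p = a·p₁ + b·p₂ ≈ (0.113, -0.739, 0.664); φ = arcsin(p_z) ≈ 41.60°, λ = atan2(p_y, p_x) ≈ -81.30°.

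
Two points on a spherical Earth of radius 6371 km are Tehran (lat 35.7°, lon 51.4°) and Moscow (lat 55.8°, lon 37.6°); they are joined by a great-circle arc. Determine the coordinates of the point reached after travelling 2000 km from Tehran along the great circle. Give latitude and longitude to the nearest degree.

From cos δ = sin φ₁ sin φ₂ + cos φ₁ cos φ₂ cos Δλ, the central angle is δ ≈ 0.387 rad (22.2°). The total great-circle distance is δ·R ≈ 0.387 × 6371 ≈ 2468 km, so the target fraction is f = 2000/2468 ≈ 0.810.
Interpolate at f ≈ 0.810 with slerp weights a = sin((1−f)δ)/sin δ ≈ 0.194, b = sin(fδ)/sin δ ≈ 0.818.
p = a·p₁ + b·p₂ ≈ (0.462, 0.404, 0.789); φ = arcsin(p_z) ≈ 52.13°, λ = atan2(p_y, p_x) ≈ 41.11°.

≈ lat 52°, lon 41°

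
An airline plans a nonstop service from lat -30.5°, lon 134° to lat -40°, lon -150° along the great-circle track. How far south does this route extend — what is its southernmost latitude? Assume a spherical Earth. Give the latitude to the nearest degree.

≈ -43°

The great circle lies in the plane with unit normal n̂ = (p₁ × p₂)/|p₁ × p₂|.
Here n̂_z ≈ +0.733; the vertex latitude is φ_max = arccos|n̂_z| ≈ 42.9°.
Check via Clairaut: cos φ_max = |cos φ₁| · sin C = cos(30.5°)·sin(121.7°) ≈ 0.733, again giving ≈ 42.9°.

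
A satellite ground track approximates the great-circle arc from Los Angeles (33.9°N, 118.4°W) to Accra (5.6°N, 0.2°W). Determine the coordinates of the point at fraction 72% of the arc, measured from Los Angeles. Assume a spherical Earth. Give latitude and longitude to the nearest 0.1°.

Convert each endpoint to a unit vector on the sphere (x = cos φ cos λ, y = cos φ sin λ, z = sin φ).
The central angle between the endpoints is δ = arccos(p₁·p₂) ≈ 1.913 rad (109.6°).
Interpolate at f = 0.72 with slerp weights a = sin((1−f)δ)/sin δ ≈ 0.542, b = sin(fδ)/sin δ ≈ 1.042.
p = a·p₁ + b·p₂ ≈ (0.823, -0.399, 0.404); φ = arcsin(p_z) ≈ 23.83°, λ = atan2(p_y, p_x) ≈ -25.88°.

≈ 23.8°N, 25.9°W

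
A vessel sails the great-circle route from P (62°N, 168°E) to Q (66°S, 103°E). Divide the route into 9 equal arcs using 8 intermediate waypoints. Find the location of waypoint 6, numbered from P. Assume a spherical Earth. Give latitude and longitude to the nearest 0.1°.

≈ (24.3°S, 132.0°E)

Write both endpoints as unit vectors p₁, p₂ with components (cos φ cos λ, cos φ sin λ, sin φ).
The central angle between the endpoints is δ = arccos(p₁·p₂) ≈ 2.383 rad (136.5°).
Interpolate at f = 6/9 with slerp weights a = sin((1−f)δ)/sin δ ≈ 1.037, b = sin(fδ)/sin δ ≈ 1.454.
p = a·p₁ + b·p₂ ≈ (-0.609, 0.677, -0.412); φ = arcsin(p_z) ≈ -24.34°, λ = atan2(p_y, p_x) ≈ 131.97°.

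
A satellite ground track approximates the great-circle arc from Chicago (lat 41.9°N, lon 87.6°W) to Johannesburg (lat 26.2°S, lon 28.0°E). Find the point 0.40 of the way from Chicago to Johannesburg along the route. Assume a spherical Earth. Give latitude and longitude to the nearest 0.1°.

Convert each endpoint to a unit vector on the sphere (x = cos φ cos λ, y = cos φ sin λ, z = sin φ).
The central angle between the endpoints is δ = arccos(p₁·p₂) ≈ 2.194 rad (125.7°).
Interpolate at f = 0.40 with slerp weights a = sin((1−f)δ)/sin δ ≈ 1.192, b = sin(fδ)/sin δ ≈ 0.947.
p = a·p₁ + b·p₂ ≈ (0.787, -0.487, 0.378); φ = arcsin(p_z) ≈ 22.19°, λ = atan2(p_y, p_x) ≈ -31.75°.

≈ lat 22.2°N, lon 31.7°W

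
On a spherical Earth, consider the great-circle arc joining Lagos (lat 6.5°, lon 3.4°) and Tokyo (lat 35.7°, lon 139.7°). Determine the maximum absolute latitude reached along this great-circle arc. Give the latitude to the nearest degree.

The great circle lies in the plane with unit normal n̂ = (p₁ × p₂)/|p₁ × p₂|.
Here n̂_z ≈ +0.651; the vertex latitude is φ_max = arccos|n̂_z| ≈ 49.4°.

≈ 49°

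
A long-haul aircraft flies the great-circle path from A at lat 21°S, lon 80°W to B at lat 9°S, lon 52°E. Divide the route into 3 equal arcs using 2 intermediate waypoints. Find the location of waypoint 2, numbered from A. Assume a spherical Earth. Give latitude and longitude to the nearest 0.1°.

Convert each endpoint to a unit vector on the sphere (x = cos φ cos λ, y = cos φ sin λ, z = sin φ).
The central angle between the endpoints is δ = arccos(p₁·p₂) ≈ 2.166 rad (124.1°).
Interpolate at f = 2/3 with slerp weights a = sin((1−f)δ)/sin δ ≈ 0.798, b = sin(fδ)/sin δ ≈ 1.198.
p = a·p₁ + b·p₂ ≈ (0.858, 0.199, -0.474); φ = arcsin(p_z) ≈ -28.27°, λ = atan2(p_y, p_x) ≈ 13.03°.

≈ lat 28.3°S, lon 13.0°E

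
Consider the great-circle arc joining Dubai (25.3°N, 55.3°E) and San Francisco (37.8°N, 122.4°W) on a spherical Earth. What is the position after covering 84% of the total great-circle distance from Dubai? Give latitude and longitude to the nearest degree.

≈ 56°N, 121°W

Convert each endpoint to a unit vector on the sphere (x = cos φ cos λ, y = cos φ sin λ, z = sin φ).
The central angle between the endpoints is δ = arccos(p₁·p₂) ≈ 2.040 rad (116.9°).
Interpolate at f = 0.84 with slerp weights a = sin((1−f)δ)/sin δ ≈ 0.359, b = sin(fδ)/sin δ ≈ 1.110.
p = a·p₁ + b·p₂ ≈ (-0.285, -0.473, 0.834); φ = arcsin(p_z) ≈ 56.48°, λ = atan2(p_y, p_x) ≈ -121.05°.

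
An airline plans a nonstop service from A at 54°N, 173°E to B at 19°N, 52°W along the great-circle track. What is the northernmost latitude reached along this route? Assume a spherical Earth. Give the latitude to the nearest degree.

The great circle lies in the plane with unit normal n̂ = (p₁ × p₂)/|p₁ × p₂|.
Here n̂_z ≈ +0.396; the vertex latitude is φ_max = arccos|n̂_z| ≈ 66.7°.

≈ 67°N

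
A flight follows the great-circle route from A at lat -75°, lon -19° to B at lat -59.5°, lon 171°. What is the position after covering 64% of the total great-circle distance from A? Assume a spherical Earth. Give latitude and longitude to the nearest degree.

From cos δ = sin φ₁ sin φ₂ + cos φ₁ cos φ₂ cos Δλ, the central angle is δ ≈ 0.791 rad (45.3°).
Interpolate at f = 0.64 with slerp weights a = sin((1−f)δ)/sin δ ≈ 0.395, b = sin(fδ)/sin δ ≈ 0.682.
p = a·p₁ + b·p₂ ≈ (-0.245, 0.021, -0.969); φ = arcsin(p_z) ≈ -75.76°, λ = atan2(p_y, p_x) ≈ 175.14°.

≈ lat -76°, lon 175°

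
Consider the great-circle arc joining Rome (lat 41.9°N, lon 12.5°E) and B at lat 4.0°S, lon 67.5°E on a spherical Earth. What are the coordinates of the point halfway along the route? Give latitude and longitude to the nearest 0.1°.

Convert each endpoint to a unit vector on the sphere (x = cos φ cos λ, y = cos φ sin λ, z = sin φ).
The central angle between the endpoints is δ = arccos(p₁·p₂) ≈ 1.182 rad (67.7°).
Interpolate at f = 1/2 with slerp weights a = sin((1−f)δ)/sin δ ≈ 0.602, b = sin(fδ)/sin δ ≈ 0.602.
p = a·p₁ + b·p₂ ≈ (0.667, 0.652, 0.360); φ = arcsin(p_z) ≈ 21.11°, λ = atan2(p_y, p_x) ≈ 44.33°.

≈ lat 21.1°N, lon 44.3°E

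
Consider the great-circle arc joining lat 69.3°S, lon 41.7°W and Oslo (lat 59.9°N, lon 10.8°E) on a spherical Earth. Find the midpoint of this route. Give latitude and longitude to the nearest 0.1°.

Convert each endpoint to a unit vector on the sphere (x = cos φ cos λ, y = cos φ sin λ, z = sin φ).
The central angle between the endpoints is δ = arccos(p₁·p₂) ≈ 2.348 rad (134.5°).
Interpolate at f = 1/2 with slerp weights a = sin((1−f)δ)/sin δ ≈ 1.294, b = sin(fδ)/sin δ ≈ 1.294.
p = a·p₁ + b·p₂ ≈ (0.979, -0.183, -0.091); φ = arcsin(p_z) ≈ -5.22°, λ = atan2(p_y, p_x) ≈ -10.57°.

≈ lat 5.2°S, lon 10.6°W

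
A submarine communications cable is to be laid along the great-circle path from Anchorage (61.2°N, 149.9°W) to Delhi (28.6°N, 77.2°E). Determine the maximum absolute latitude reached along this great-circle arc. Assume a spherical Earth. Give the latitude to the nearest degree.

The great circle lies in the plane with unit normal n̂ = (p₁ × p₂)/|p₁ × p₂|.
Here n̂_z ≈ -0.313; the vertex latitude is φ_max = arccos|n̂_z| ≈ 71.8°.

≈ 72°N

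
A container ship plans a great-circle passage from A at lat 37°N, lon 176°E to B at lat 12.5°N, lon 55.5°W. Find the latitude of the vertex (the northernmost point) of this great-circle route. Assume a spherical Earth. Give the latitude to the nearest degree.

≈ 49°N

The great circle lies in the plane with unit normal n̂ = (p₁ × p₂)/|p₁ × p₂|.
Here n̂_z ≈ +0.653; the vertex latitude is φ_max = arccos|n̂_z| ≈ 49.3°.
Check via Clairaut: cos φ_max = |cos φ₁| · sin C = cos(37.0°)·sin(54.8°) ≈ 0.653, again giving ≈ 49.3°.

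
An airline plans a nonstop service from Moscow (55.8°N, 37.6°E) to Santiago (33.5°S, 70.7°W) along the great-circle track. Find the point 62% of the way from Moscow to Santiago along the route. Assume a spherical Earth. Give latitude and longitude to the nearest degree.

≈ (5°N, 41°W)

The haversine formula gives a central angle δ ≈ 2.219 rad (127.1°) between the endpoints.
Interpolate at f = 0.62 with slerp weights a = sin((1−f)δ)/sin δ ≈ 0.937, b = sin(fδ)/sin δ ≈ 1.231.
p = a·p₁ + b·p₂ ≈ (0.756, -0.647, 0.096); φ = arcsin(p_z) ≈ 5.48°, λ = atan2(p_y, p_x) ≈ -40.56°.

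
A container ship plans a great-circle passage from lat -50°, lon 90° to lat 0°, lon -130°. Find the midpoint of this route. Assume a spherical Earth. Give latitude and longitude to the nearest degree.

≈ lat -49°, lon -169°

Write both endpoints as unit vectors p₁, p₂ with components (cos φ cos λ, cos φ sin λ, sin φ).
The central angle between the endpoints is δ = arccos(p₁·p₂) ≈ 2.086 rad (119.5°).
Interpolate at f = 1/2 with slerp weights a = sin((1−f)δ)/sin δ ≈ 0.992, b = sin(fδ)/sin δ ≈ 0.992.
p = a·p₁ + b·p₂ ≈ (-0.638, -0.122, -0.760); φ = arcsin(p_z) ≈ -49.49°, λ = atan2(p_y, p_x) ≈ -169.15°.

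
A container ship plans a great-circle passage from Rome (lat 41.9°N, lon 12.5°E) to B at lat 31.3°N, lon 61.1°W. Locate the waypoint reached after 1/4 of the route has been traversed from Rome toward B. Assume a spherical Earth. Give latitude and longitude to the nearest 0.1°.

Convert each endpoint to a unit vector on the sphere (x = cos φ cos λ, y = cos φ sin λ, z = sin φ).
The central angle between the endpoints is δ = arccos(p₁·p₂) ≈ 1.016 rad (58.2°).
Interpolate at f = 1/4 with slerp weights a = sin((1−f)δ)/sin δ ≈ 0.812, b = sin(fδ)/sin δ ≈ 0.296.
p = a·p₁ + b·p₂ ≈ (0.712, -0.090, 0.696); φ = arcsin(p_z) ≈ 44.11°, λ = atan2(p_y, p_x) ≈ -7.23°.

≈ lat 44.1°N, lon 7.2°W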